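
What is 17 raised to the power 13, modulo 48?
17

Repeated squaring. Binary of 13 = 1101.
17^1 ≡ 17 (mod 48); 17^2 ≡ 1 (mod 48); 17^4 ≡ 1 (mod 48); 17^8 ≡ 1 (mod 48)
17^13 = 17^1 × 17^4 × 17^8 ≡ 17 (mod 48)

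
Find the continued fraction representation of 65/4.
[16; 4]

Euclidean algorithm steps:
65 = 16 × 4 + 1
4 = 4 × 1 + 0
Continued fraction: [16; 4]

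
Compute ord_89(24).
88

89 is prime, so ord(24) divides φ(89) = 88.
Divisors of 88: 1, 2, 4, 8, 11, 22, 44, 88.
Repeated squaring: 24^1 ≡ 24, 24^2 ≡ 42, 24^4 ≡ 73, 24^8 ≡ 78, 24^16 ≡ 32, 24^32 ≡ 45, 24^64 ≡ 67 (mod 89).
Test 24^d mod 89 for each divisor d in increasing order:
24^1 ≡ 24
24^2 ≡ 42
24^4 ≡ 73
24^8 ≡ 78
24^11 = 24^8·24^2·24^1 ≡ 37
24^22 = 24^16·24^4·24^2 ≡ 34
24^44 = 24^32·24^8·24^4 ≡ 88
24^88 = 24^64·24^16·24^8 ≡ 1  ← first divisor giving 1
The order is 88.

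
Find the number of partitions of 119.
1653668665

p(n) counts ways to write n as a sum of positive integers (order ignored).
Euler's pentagonal recurrence: p(k) = p(k-1) + p(k-2) - p(k-5) - p(k-7) + p(k-12) + p(k-15) - ... (offsets j(3j∓1)/2, signs ++--, p(0)=1, p(<0)=0).
DP table for k = 0..118: p(0)=1, p(1)=1, p(2)=2, p(3)=3, p(4)=5, p(5)=7, p(6)=11, p(7)=15, p(8)=22, p(9)=30, p(10)=42, p(11)=56, p(12)=77, p(13)=101, p(14)=135, p(15)=176, p(16)=231, p(17)=297, p(18)=385, p(19)=490, p(20)=627, p(21)=792, p(22)=1002, p(23)=1255, p(24)=1575, p(25)=1958, p(26)=2436, p(27)=3010, p(28)=3718, p(29)=4565, p(30)=5604, p(31)=6842, p(32)=8349, p(33)=10143, p(34)=12310, p(35)=14883, p(36)=17977, p(37)=21637, p(38)=26015, p(39)=31185, p(40)=37338, p(41)=44583, p(42)=53174, p(43)=63261, p(44)=75175, p(45)=89134, p(46)=105558, p(47)=124754, p(48)=147273, p(49)=173525, p(50)=204226, p(51)=239943, p(52)=281589, p(53)=329931, p(54)=386155, p(55)=451276, p(56)=526823, p(57)=614154, p(58)=715220, p(59)=831820, p(60)=966467, p(61)=1121505, p(62)=1300156, p(63)=1505499, p(64)=1741630, p(65)=2012558, p(66)=2323520, p(67)=2679689, p(68)=3087735, p(69)=3554345, p(70)=4087968, p(71)=4697205, p(72)=5392783, p(73)=6185689, p(74)=7089500, p(75)=8118264, p(76)=9289091, p(77)=10619863, p(78)=12132164, p(79)=13848650, p(80)=15796476, p(81)=18004327, p(82)=20506255, p(83)=23338469, p(84)=26543660, p(85)=30167357, p(86)=34262962, p(87)=38887673, p(88)=44108109, p(89)=49995925, p(90)=56634173, p(91)=64112359, p(92)=72533807, p(93)=82010177, p(94)=92669720, p(95)=104651419, p(96)=118114304, p(97)=133230930, p(98)=150198136, p(99)=169229875, p(100)=190569292, p(101)=214481126, p(102)=241265379, p(103)=271248950, p(104)=304801365, p(105)=342325709, p(106)=384276336, p(107)=431149389, p(108)=483502844, p(109)=541946240, p(110)=607163746, p(111)=679903203, p(112)=761002156, p(113)=851376628, p(114)=952050665, p(115)=1064144451, p(116)=1188908248, p(117)=1327710076, p(118)=1482074143.
Final step: p(119) = p(118) + p(117) - p(114) - p(112) + p(107) + p(104) - p(97) - p(93) + p(84) + p(79) - p(68) - p(62) + p(49) + p(42) - p(27) - p(19) + p(2)
= 1482074143 + 1327710076 - 952050665 - 761002156 + 431149389 + 304801365 - 133230930 - 82010177 + 26543660 + 13848650 - 3087735 - 1300156 + 173525 + 53174 - 3010 - 490 + 2
= 1653668665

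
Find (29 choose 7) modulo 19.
6

Using Lucas' theorem:
Write n=29 and k=7 in base 19:
n in base 19: [1, 10]
k in base 19: [0, 7]
C(29,7) mod 19 = ∏ C(n_i, k_i) mod 19
Digit binomials (mod 19): C(1,0) = 1; C(10,7) = 120 ≡ 6
Product: 1 × 6 = 6 ≡ 6 (mod 19)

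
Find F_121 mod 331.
89

Matrix identity: Q^n = [[F_(n+1), F_n], [F_n, F_(n-1)]] with Q = [[1,1],[1,0]].
n = 121 = 1111001₂. Square-and-multiply, entries mod 331:
Q^1 = [[1,1],[1,0]]
Q^3 = (Q^1)²·Q = [[3,2],[2,1]]
Q^7 = (Q^3)²·Q = [[21,13],[13,8]]
Q^15 = (Q^7)²·Q = [[325,279],[279,46]]
Q^30 = (Q^15)² = [[92,237],[237,186]]
Q^60 = (Q^30)² = [[88,17],[17,71]]
Q^121 = (Q^60)²·Q = [[144,89],[89,55]]
F_121 mod 331 = Q^121[0][1] = 89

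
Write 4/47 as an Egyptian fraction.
1/12 + 1/564

Greedy algorithm:
4/47: ceiling(47/4) = 12, use 1/12
1/564: ceiling(564/1) = 564, use 1/564
Result: 4/47 = 1/12 + 1/564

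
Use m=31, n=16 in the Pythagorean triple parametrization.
(705, 992, 1217)

Euclid's formula: a = m² - n², b = 2mn, c = m² + n²
m = 31, n = 16
a = 31² - 16² = 961 - 256 = 705
b = 2 × 31 × 16 = 992
c = 31² + 16² = 961 + 256 = 1217
Verification: 705² + 992² = 497025 + 984064 = 1481089 = 1217² ✓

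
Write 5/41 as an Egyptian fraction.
1/9 + 1/93 + 1/11439

Greedy algorithm:
5/41: ceiling(41/5) = 9, use 1/9
4/369: ceiling(369/4) = 93, use 1/93
1/11439: ceiling(11439/1) = 11439, use 1/11439
Result: 5/41 = 1/9 + 1/93 + 1/11439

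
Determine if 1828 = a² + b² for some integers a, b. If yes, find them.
8² + 42² (a=8, b=42)

Factorization: 1828 = 2^2 × 457
By Fermat: n is sum of two squares iff every prime p ≡ 3 (mod 4) appears to even power.
All primes ≡ 3 (mod 4) appear to even power.
Search a = 0, 1, 2, … for 1828 - a² a perfect square: first hit at a = 8: 1828 - 64 = 1764 = 42².
1828 = 8² + 42² = 64 + 1764 ✓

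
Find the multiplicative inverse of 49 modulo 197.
193

gcd(49, 197) = 1, so the inverse exists.
Extended Euclidean algorithm on (197, 49):
197 = 4 × 49 + 1  ⟹  1 = (1)·197 + (-4)·49
So (-4)·49 ≡ 1 (mod 197), i.e. 49^(-1) ≡ -4 ≡ 193 (mod 197).
Check: 49 × 193 = 9457 ≡ 1 (mod 197)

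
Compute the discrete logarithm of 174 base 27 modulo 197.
30

Baby-step giant-step with step n = ⌈√197⌉ = 15.
Baby steps 27^j mod 197 (j:value) for j=0..14: 0:1, 1:27, 2:138, 3:180, 4:132, 5:18, 6:92, 7:120, 8:88, 9:12, 10:127, 11:80, 12:190, 13:8, 14:19.
Giant-step multiplier: 27^(-15) ≡ 27^(196-15) = 27^181 ≡ 149 (mod 197).
Giant steps γ_i = 174·149^i mod 197: γ_0=174, γ_1=119, γ_2=1 (in table at j=0).
x = i·n + j = 2·15 + 0 = 30.
Check: 27^30 ≡ 174 (mod 197).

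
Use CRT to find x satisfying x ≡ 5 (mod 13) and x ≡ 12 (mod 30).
252

Using Chinese Remainder Theorem:
M = 13 × 30 = 390
M1 = 30, M2 = 13
y1 = 30^(-1) mod 13 = 10
y2 = 13^(-1) mod 30 = 7
x = (5×30×10 + 12×13×7) mod 390 = 252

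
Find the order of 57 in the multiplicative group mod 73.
18

73 is prime, so ord(57) divides φ(73) = 72.
Divisors of 72: 1, 2, 3, 4, 6, 8, 9, 12, 18, 24, 36, 72.
Repeated squaring: 57^1 ≡ 57, 57^2 ≡ 37, 57^4 ≡ 55, 57^8 ≡ 32, 57^16 ≡ 2, 57^32 ≡ 4, 57^64 ≡ 16 (mod 73).
Test 57^d mod 73 for each divisor d in increasing order:
57^1 ≡ 57
57^2 ≡ 37
57^3 = 57^2·57^1 ≡ 65
57^4 ≡ 55
57^6 = 57^4·57^2 ≡ 64
57^8 ≡ 32
57^9 = 57^8·57^1 ≡ 72
57^12 = 57^8·57^4 ≡ 8
57^18 = 57^16·57^2 ≡ 1  ← first divisor giving 1
The order is 18.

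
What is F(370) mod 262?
47

Matrix identity: Q^n = [[F_(n+1), F_n], [F_n, F_(n-1)]] with Q = [[1,1],[1,0]].
n = 370 = 101110010₂. Square-and-multiply, entries mod 262:
Q^1 = [[1,1],[1,0]]
Q^2 = (Q^1)² = [[2,1],[1,1]]
Q^5 = (Q^2)²·Q = [[8,5],[5,3]]
Q^11 = (Q^5)²·Q = [[144,89],[89,55]]
Q^23 = (Q^11)²·Q = [[256,99],[99,157]]
Q^46 = (Q^23)² = [[143,15],[15,128]]
Q^92 = (Q^46)² = [[238,135],[135,103]]
Q^185 = (Q^92)²·Q = [[122,199],[199,185]]
Q^370 = (Q^185)² = [[251,47],[47,204]]
F_370 mod 262 = Q^370[0][1] = 47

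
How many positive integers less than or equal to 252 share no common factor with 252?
72

252 = 2^2 × 3^2 × 7
φ(n) = n × ∏(1 - 1/p) for each prime p dividing n
φ(252) = 252 × (1 - 1/2) × (1 - 1/3) × (1 - 1/7) = 72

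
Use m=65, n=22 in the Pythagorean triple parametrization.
(3741, 2860, 4709)

Euclid's formula: a = m² - n², b = 2mn, c = m² + n²
m = 65, n = 22
a = 65² - 22² = 4225 - 484 = 3741
b = 2 × 65 × 22 = 2860
c = 65² + 22² = 4225 + 484 = 4709
Verification: 3741² + 2860² = 13995081 + 8179600 = 22174681 = 4709² ✓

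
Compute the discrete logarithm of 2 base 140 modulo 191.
176

Baby-step giant-step with step n = ⌈√191⌉ = 14.
Baby steps 140^j mod 191 (j:value) for j=0..13: 0:1, 1:140, 2:118, 3:94, 4:172, 5:14, 6:50, 7:124, 8:170, 9:116, 10:5, 11:127, 12:17, 13:88.
Giant-step multiplier: 140^(-14) ≡ 140^(190-14) = 140^176 ≡ 2 (mod 191).
Giant steps γ_i = 2·2^i mod 191: γ_0=2, γ_1=4, γ_2=8, γ_3=16, γ_4=32, γ_5=64, γ_6=128, γ_7=65, γ_8=130, γ_9=69, γ_10=138, γ_11=85, γ_12=170 (in table at j=8).
x = i·n + j = 12·14 + 8 = 176.
Check: 140^176 ≡ 2 (mod 191).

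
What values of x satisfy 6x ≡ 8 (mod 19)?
x ≡ 14 (mod 19)

gcd(6, 19) = 1, which divides 8, so solutions exist.
Find 6^(-1) mod 19 by the extended Euclidean algorithm:
19 = 3 × 6 + 1  ⟹  1 = (1)·19 + (-3)·6
So (-3)·6 ≡ 1 (mod 19), i.e. 6^(-1) ≡ -3 ≡ 16 (mod 19).
x ≡ 16 × 8 = 128 ≡ 14 (mod 19).
Check: 6 × 14 = 84 ≡ 8 (mod 19).
Unique solution: x ≡ 14 (mod 19)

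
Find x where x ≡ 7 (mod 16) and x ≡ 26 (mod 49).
663

Using Chinese Remainder Theorem:
M = 16 × 49 = 784
M1 = 49, M2 = 16
y1 = 49^(-1) mod 16 = 1
y2 = 16^(-1) mod 49 = 46
x = (7×49×1 + 26×16×46) mod 784 = 663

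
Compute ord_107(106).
2

107 is prime, so ord(106) divides φ(107) = 106.
Divisors of 106: 1, 2, 53, 106.
Repeated squaring: 106^1 ≡ 106, 106^2 ≡ 1, 106^4 ≡ 1, 106^8 ≡ 1, 106^16 ≡ 1, 106^32 ≡ 1, 106^64 ≡ 1 (mod 107).
Test 106^d mod 107 for each divisor d in increasing order:
106^1 ≡ 106
106^2 ≡ 1  ← first divisor giving 1
The order is 2.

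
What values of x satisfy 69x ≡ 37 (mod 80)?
x ≡ 33 (mod 80)

gcd(69, 80) = 1, which divides 37, so solutions exist.
Find 69^(-1) mod 80 by the extended Euclidean algorithm:
80 = 1 × 69 + 11  ⟹  11 = (1)·80 + (-1)·69
69 = 6 × 11 + 3  ⟹  3 = (-6)·80 + (7)·69
11 = 3 × 3 + 2  ⟹  2 = (19)·80 + (-22)·69
3 = 1 × 2 + 1  ⟹  1 = (-25)·80 + (29)·69
So (29)·69 ≡ 1 (mod 80), i.e. 69^(-1) ≡ 29 (mod 80).
x ≡ 29 × 37 = 1073 ≡ 33 (mod 80).
Check: 69 × 33 = 2277 ≡ 37 (mod 80).
Unique solution: x ≡ 33 (mod 80)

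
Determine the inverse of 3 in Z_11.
4

gcd(3, 11) = 1, so the inverse exists.
Extended Euclidean algorithm on (11, 3):
11 = 3 × 3 + 2  ⟹  2 = (1)·11 + (-3)·3
3 = 1 × 2 + 1  ⟹  1 = (-1)·11 + (4)·3
So (4)·3 ≡ 1 (mod 11), i.e. 3^(-1) ≡ 4 (mod 11).
Check: 3 × 4 = 12 ≡ 1 (mod 11)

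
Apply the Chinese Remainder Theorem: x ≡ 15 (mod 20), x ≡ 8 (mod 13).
255

Using Chinese Remainder Theorem:
M = 20 × 13 = 260
M1 = 13, M2 = 20
y1 = 13^(-1) mod 20 = 17
y2 = 20^(-1) mod 13 = 2
x = (15×13×17 + 8×20×2) mod 260 = 255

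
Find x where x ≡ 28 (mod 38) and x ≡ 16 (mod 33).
940

Using Chinese Remainder Theorem:
M = 38 × 33 = 1254
M1 = 33, M2 = 38
y1 = 33^(-1) mod 38 = 15
y2 = 38^(-1) mod 33 = 20
x = (28×33×15 + 16×38×20) mod 1254 = 940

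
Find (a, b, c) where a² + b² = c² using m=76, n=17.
(5487, 2584, 6065)

Euclid's formula: a = m² - n², b = 2mn, c = m² + n²
m = 76, n = 17
a = 76² - 17² = 5776 - 289 = 5487
b = 2 × 76 × 17 = 2584
c = 76² + 17² = 5776 + 289 = 6065
Verification: 5487² + 2584² = 30107169 + 6677056 = 36784225 = 6065² ✓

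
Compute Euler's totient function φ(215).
168

215 = 5 × 43
φ(n) = n × ∏(1 - 1/p) for each prime p dividing n
φ(215) = 215 × (1 - 1/5) × (1 - 1/43) = 168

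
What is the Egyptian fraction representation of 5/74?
1/15 + 1/1110

Greedy algorithm:
5/74: ceiling(74/5) = 15, use 1/15
1/1110: ceiling(1110/1) = 1110, use 1/1110
Result: 5/74 = 1/15 + 1/1110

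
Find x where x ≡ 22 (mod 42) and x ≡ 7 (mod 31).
1030

Using Chinese Remainder Theorem:
M = 42 × 31 = 1302
M1 = 31, M2 = 42
y1 = 31^(-1) mod 42 = 19
y2 = 42^(-1) mod 31 = 17
x = (22×31×19 + 7×42×17) mod 1302 = 1030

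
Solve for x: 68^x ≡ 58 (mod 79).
57

Baby-step giant-step with step n = ⌈√79⌉ = 9.
Baby steps 68^j mod 79 (j:value) for j=0..8: 0:1, 1:68, 2:42, 3:12, 4:26, 5:30, 6:65, 7:75, 8:44.
Giant-step multiplier: 68^(-9) ≡ 68^(78-9) = 68^69 ≡ 71 (mod 79).
Giant steps γ_i = 58·71^i mod 79: γ_0=58, γ_1=10, γ_2=78, γ_3=8, γ_4=15, γ_5=38, γ_6=12 (in table at j=3).
x = i·n + j = 6·9 + 3 = 57.
Check: 68^57 ≡ 58 (mod 79).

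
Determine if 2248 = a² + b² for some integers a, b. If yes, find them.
22² + 42² (a=22, b=42)

Factorization: 2248 = 2^3 × 281
By Fermat: n is sum of two squares iff every prime p ≡ 3 (mod 4) appears to even power.
All primes ≡ 3 (mod 4) appear to even power.
Search a = 0, 1, 2, … for 2248 - a² a perfect square: first hit at a = 22: 2248 - 484 = 1764 = 42².
2248 = 22² + 42² = 484 + 1764 ✓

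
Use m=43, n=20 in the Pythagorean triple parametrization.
(1449, 1720, 2249)

Euclid's formula: a = m² - n², b = 2mn, c = m² + n²
m = 43, n = 20
a = 43² - 20² = 1849 - 400 = 1449
b = 2 × 43 × 20 = 1720
c = 43² + 20² = 1849 + 400 = 2249
Verification: 1449² + 1720² = 2099601 + 2958400 = 5058001 = 2249² ✓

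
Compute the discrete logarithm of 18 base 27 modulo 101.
77

Baby-step giant-step with step n = ⌈√101⌉ = 11.
Baby steps 27^j mod 101 (j:value) for j=0..10: 0:1, 1:27, 2:22, 3:89, 4:80, 5:39, 6:43, 7:50, 8:37, 9:90, 10:6.
Giant-step multiplier: 27^(-11) ≡ 27^(100-11) = 27^89 ≡ 53 (mod 101).
Giant steps γ_i = 18·53^i mod 101: γ_0=18, γ_1=45, γ_2=62, γ_3=54, γ_4=34, γ_5=85, γ_6=61, γ_7=1 (in table at j=0).
x = i·n + j = 7·11 + 0 = 77.
Check: 27^77 ≡ 18 (mod 101).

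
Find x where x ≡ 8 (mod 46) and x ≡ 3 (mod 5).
8

Using Chinese Remainder Theorem:
M = 46 × 5 = 230
M1 = 5, M2 = 46
y1 = 5^(-1) mod 46 = 37
y2 = 46^(-1) mod 5 = 1
x = (8×5×37 + 3×46×1) mod 230 = 8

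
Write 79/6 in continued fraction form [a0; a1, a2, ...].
[13; 6]

Euclidean algorithm steps:
79 = 13 × 6 + 1
6 = 6 × 1 + 0
Continued fraction: [13; 6]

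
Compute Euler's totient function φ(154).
60

154 = 2 × 7 × 11
φ(n) = n × ∏(1 - 1/p) for each prime p dividing n
φ(154) = 154 × (1 - 1/2) × (1 - 1/7) × (1 - 1/11) = 60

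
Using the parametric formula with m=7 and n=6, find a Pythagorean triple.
(13, 84, 85)

Euclid's formula: a = m² - n², b = 2mn, c = m² + n²
m = 7, n = 6
a = 7² - 6² = 49 - 36 = 13
b = 2 × 7 × 6 = 84
c = 7² + 6² = 49 + 36 = 85
Verification: 13² + 84² = 169 + 7056 = 7225 = 85² ✓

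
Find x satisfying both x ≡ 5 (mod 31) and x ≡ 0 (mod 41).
656

Using Chinese Remainder Theorem:
M = 31 × 41 = 1271
M1 = 41, M2 = 31
y1 = 41^(-1) mod 31 = 28
y2 = 31^(-1) mod 41 = 4
x = (5×41×28 + 0×31×4) mod 1271 = 656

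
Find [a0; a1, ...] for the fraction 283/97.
[2; 1, 11, 8]

Euclidean algorithm steps:
283 = 2 × 97 + 89
97 = 1 × 89 + 8
89 = 11 × 8 + 1
8 = 8 × 1 + 0
Continued fraction: [2; 1, 11, 8]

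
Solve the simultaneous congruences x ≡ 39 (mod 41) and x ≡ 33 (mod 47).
80

Using Chinese Remainder Theorem:
M = 41 × 47 = 1927
M1 = 47, M2 = 41
y1 = 47^(-1) mod 41 = 7
y2 = 41^(-1) mod 47 = 39
x = (39×47×7 + 33×41×39) mod 1927 = 80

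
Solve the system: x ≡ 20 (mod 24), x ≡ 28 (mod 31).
524

Using Chinese Remainder Theorem:
M = 24 × 31 = 744
M1 = 31, M2 = 24
y1 = 31^(-1) mod 24 = 7
y2 = 24^(-1) mod 31 = 22
x = (20×31×7 + 28×24×22) mod 744 = 524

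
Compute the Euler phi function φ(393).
260

393 = 3 × 131
φ(n) = n × ∏(1 - 1/p) for each prime p dividing n
φ(393) = 393 × (1 - 1/3) × (1 - 1/131) = 260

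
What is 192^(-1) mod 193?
192

gcd(192, 193) = 1, so the inverse exists.
Extended Euclidean algorithm on (193, 192):
193 = 1 × 192 + 1  ⟹  1 = (1)·193 + (-1)·192
So (-1)·192 ≡ 1 (mod 193), i.e. 192^(-1) ≡ -1 ≡ 192 (mod 193).
Check: 192 × 192 = 36864 ≡ 1 (mod 193)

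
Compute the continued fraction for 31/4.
[7; 1, 3]

Euclidean algorithm steps:
31 = 7 × 4 + 3
4 = 1 × 3 + 1
3 = 3 × 1 + 0
Continued fraction: [7; 1, 3]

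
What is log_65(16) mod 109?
96

Baby-step giant-step with step n = ⌈√109⌉ = 11.
Baby steps 65^j mod 109 (j:value) for j=0..10: 0:1, 1:65, 2:83, 3:54, 4:22, 5:13, 6:82, 7:98, 8:48, 9:68, 10:60.
Giant-step multiplier: 65^(-11) ≡ 65^(108-11) = 65^97 ≡ 59 (mod 109).
Giant steps γ_i = 16·59^i mod 109: γ_0=16, γ_1=72, γ_2=106, γ_3=41, γ_4=21, γ_5=40, γ_6=71, γ_7=47, γ_8=48 (in table at j=8).
x = i·n + j = 8·11 + 8 = 96.
Check: 65^96 ≡ 16 (mod 109).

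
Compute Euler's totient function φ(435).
224

435 = 3 × 5 × 29
φ(n) = n × ∏(1 - 1/p) for each prime p dividing n
φ(435) = 435 × (1 - 1/3) × (1 - 1/5) × (1 - 1/29) = 224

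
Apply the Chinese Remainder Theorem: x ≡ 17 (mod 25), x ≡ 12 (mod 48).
492

Using Chinese Remainder Theorem:
M = 25 × 48 = 1200
M1 = 48, M2 = 25
y1 = 48^(-1) mod 25 = 12
y2 = 25^(-1) mod 48 = 25
x = (17×48×12 + 12×25×25) mod 1200 = 492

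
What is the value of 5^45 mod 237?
62

Repeated squaring. Binary of 45 = 101101.
5^1 ≡ 5 (mod 237); 5^2 ≡ 25 (mod 237); 5^4 ≡ 151 (mod 237); 5^8 ≡ 49 (mod 237); 5^16 ≡ 31 (mod 237); 5^32 ≡ 13 (mod 237)
5^45 = 5^1 × 5^4 × 5^8 × 5^32 ≡ 62 (mod 237)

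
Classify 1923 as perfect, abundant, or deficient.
deficient

Proper divisors of 1923: sum = 1 + 3 + 641 = 645
Since 645 < 1923, 1923 is deficient.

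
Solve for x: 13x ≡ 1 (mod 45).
7

gcd(13, 45) = 1, so the inverse exists.
Extended Euclidean algorithm on (45, 13):
45 = 3 × 13 + 6  ⟹  6 = (1)·45 + (-3)·13
13 = 2 × 6 + 1  ⟹  1 = (-2)·45 + (7)·13
So (7)·13 ≡ 1 (mod 45), i.e. 13^(-1) ≡ 7 (mod 45).
Check: 13 × 7 = 91 ≡ 1 (mod 45)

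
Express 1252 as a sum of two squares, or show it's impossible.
24² + 26² (a=24, b=26)

Factorization: 1252 = 2^2 × 313
By Fermat: n is sum of two squares iff every prime p ≡ 3 (mod 4) appears to even power.
All primes ≡ 3 (mod 4) appear to even power.
Search a = 0, 1, 2, … for 1252 - a² a perfect square: first hit at a = 24: 1252 - 576 = 676 = 26².
1252 = 24² + 26² = 576 + 676 ✓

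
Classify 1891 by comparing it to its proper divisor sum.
deficient

Proper divisors of 1891: sum = 1 + 31 + 61 = 93
Since 93 < 1891, 1891 is deficient.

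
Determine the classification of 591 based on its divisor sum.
deficient

Proper divisors of 591: sum = 1 + 3 + 197 = 201
Since 201 < 591, 591 is deficient.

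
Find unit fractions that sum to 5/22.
1/5 + 1/37 + 1/4070

Greedy algorithm:
5/22: ceiling(22/5) = 5, use 1/5
3/110: ceiling(110/3) = 37, use 1/37
1/4070: ceiling(4070/1) = 4070, use 1/4070
Result: 5/22 = 1/5 + 1/37 + 1/4070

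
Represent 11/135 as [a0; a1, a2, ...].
[0; 12, 3, 1, 2]

Euclidean algorithm steps:
11 = 0 × 135 + 11
135 = 12 × 11 + 3
11 = 3 × 3 + 2
3 = 1 × 2 + 1
2 = 2 × 1 + 0
Continued fraction: [0; 12, 3, 1, 2]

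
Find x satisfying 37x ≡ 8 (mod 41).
x ≡ 39 (mod 41)

gcd(37, 41) = 1, which divides 8, so solutions exist.
Find 37^(-1) mod 41 by the extended Euclidean algorithm:
41 = 1 × 37 + 4  ⟹  4 = (1)·41 + (-1)·37
37 = 9 × 4 + 1  ⟹  1 = (-9)·41 + (10)·37
So (10)·37 ≡ 1 (mod 41), i.e. 37^(-1) ≡ 10 (mod 41).
x ≡ 10 × 8 = 80 ≡ 39 (mod 41).
Check: 37 × 39 = 1443 ≡ 8 (mod 41).
Unique solution: x ≡ 39 (mod 41)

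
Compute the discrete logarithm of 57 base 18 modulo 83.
11

Baby-step giant-step with step n = ⌈√83⌉ = 10.
Baby steps 18^j mod 83 (j:value) for j=0..9: 0:1, 1:18, 2:75, 3:22, 4:64, 5:73, 6:69, 7:80, 8:29, 9:24.
Giant-step multiplier: 18^(-10) ≡ 18^(82-10) = 18^72 ≡ 44 (mod 83).
Giant steps γ_i = 57·44^i mod 83: γ_0=57, γ_1=18 (in table at j=1).
x = i·n + j = 1·10 + 1 = 11.
Check: 18^11 ≡ 57 (mod 83).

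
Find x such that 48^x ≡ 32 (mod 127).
54

Baby-step giant-step with step n = ⌈√127⌉ = 12.
Baby steps 48^j mod 127 (j:value) for j=0..11: 0:1, 1:48, 2:18, 3:102, 4:70, 5:58, 6:117, 7:28, 8:74, 9:123, 10:62, 11:55.
Giant-step multiplier: 48^(-12) ≡ 48^(126-12) = 48^114 ≡ 47 (mod 127).
Giant steps γ_i = 32·47^i mod 127: γ_0=32, γ_1=107, γ_2=76, γ_3=16, γ_4=117 (in table at j=6).
x = i·n + j = 4·12 + 6 = 54.
Check: 48^54 ≡ 32 (mod 127).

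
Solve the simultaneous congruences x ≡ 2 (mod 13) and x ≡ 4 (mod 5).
54

Using Chinese Remainder Theorem:
M = 13 × 5 = 65
M1 = 5, M2 = 13
y1 = 5^(-1) mod 13 = 8
y2 = 13^(-1) mod 5 = 2
x = (2×5×8 + 4×13×2) mod 65 = 54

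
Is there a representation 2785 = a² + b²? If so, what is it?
9² + 52² (a=9, b=52)

Factorization: 2785 = 5 × 557
By Fermat: n is sum of two squares iff every prime p ≡ 3 (mod 4) appears to even power.
All primes ≡ 3 (mod 4) appear to even power.
Search a = 0, 1, 2, … for 2785 - a² a perfect square: first hit at a = 9: 2785 - 81 = 2704 = 52².
2785 = 9² + 52² = 81 + 2704 ✓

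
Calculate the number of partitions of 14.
135

p(n) counts ways to write n as a sum of positive integers (order ignored).
Euler's pentagonal recurrence: p(k) = p(k-1) + p(k-2) - p(k-5) - p(k-7) + p(k-12) + p(k-15) - ... (offsets j(3j∓1)/2, signs ++--, p(0)=1, p(<0)=0).
DP table for k = 0..13: p(0)=1, p(1)=1, p(2)=2, p(3)=3, p(4)=5, p(5)=7, p(6)=11, p(7)=15, p(8)=22, p(9)=30, p(10)=42, p(11)=56, p(12)=77, p(13)=101.
Final step: p(14) = p(13) + p(12) - p(9) - p(7) + p(2)
= 101 + 77 - 30 - 15 + 2
= 135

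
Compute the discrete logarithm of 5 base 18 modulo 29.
2

Baby-step giant-step with step n = ⌈√29⌉ = 6.
Baby steps 18^j mod 29 (j:value) for j=0..5: 0:1, 1:18, 2:5, 3:3, 4:25, 5:15.
h = 5 is already in the table at j=2, so x = 2.
Check: 18^2 ≡ 5 (mod 29).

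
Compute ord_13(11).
12

13 is prime, so ord(11) divides φ(13) = 12.
Divisors of 12: 1, 2, 3, 4, 6, 12.
Repeated squaring: 11^1 ≡ 11, 11^2 ≡ 4, 11^4 ≡ 3, 11^8 ≡ 9 (mod 13).
Test 11^d mod 13 for each divisor d in increasing order:
11^1 ≡ 11
11^2 ≡ 4
11^3 = 11^2·11^1 ≡ 5
11^4 ≡ 3
11^6 = 11^4·11^2 ≡ 12
11^12 = 11^8·11^4 ≡ 1  ← first divisor giving 1
The order is 12.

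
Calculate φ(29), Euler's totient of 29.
28

29 = 29
φ(n) = n × ∏(1 - 1/p) for each prime p dividing n
φ(29) = 29 × (1 - 1/29) = 28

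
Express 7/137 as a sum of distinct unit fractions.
1/20 + 1/914 + 1/1252180

Greedy algorithm:
7/137: ceiling(137/7) = 20, use 1/20
3/2740: ceiling(2740/3) = 914, use 1/914
1/1252180: ceiling(1252180/1) = 1252180, use 1/1252180
Result: 7/137 = 1/20 + 1/914 + 1/1252180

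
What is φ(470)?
184

470 = 2 × 5 × 47
φ(n) = n × ∏(1 - 1/p) for each prime p dividing n
φ(470) = 470 × (1 - 1/2) × (1 - 1/5) × (1 - 1/47) = 184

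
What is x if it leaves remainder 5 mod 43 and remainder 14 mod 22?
564

Using Chinese Remainder Theorem:
M = 43 × 22 = 946
M1 = 22, M2 = 43
y1 = 22^(-1) mod 43 = 2
y2 = 43^(-1) mod 22 = 21
x = (5×22×2 + 14×43×21) mod 946 = 564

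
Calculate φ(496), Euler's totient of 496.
240

496 = 2^4 × 31
φ(n) = n × ∏(1 - 1/p) for each prime p dividing n
φ(496) = 496 × (1 - 1/2) × (1 - 1/31) = 240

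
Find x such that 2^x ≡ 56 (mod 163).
76

Baby-step giant-step with step n = ⌈√163⌉ = 13.
Baby steps 2^j mod 163 (j:value) for j=0..12: 0:1, 1:2, 2:4, 3:8, 4:16, 5:32, 6:64, 7:128, 8:93, 9:23, 10:46, 11:92, 12:21.
Giant-step multiplier: 2^(-13) ≡ 2^(162-13) = 2^149 ≡ 66 (mod 163).
Giant steps γ_i = 56·66^i mod 163: γ_0=56, γ_1=110, γ_2=88, γ_3=103, γ_4=115, γ_5=92 (in table at j=11).
x = i·n + j = 5·13 + 11 = 76.
Check: 2^76 ≡ 56 (mod 163).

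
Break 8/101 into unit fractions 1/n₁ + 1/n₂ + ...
1/13 + 1/438 + 1/575094

Greedy algorithm:
8/101: ceiling(101/8) = 13, use 1/13
3/1313: ceiling(1313/3) = 438, use 1/438
1/575094: ceiling(575094/1) = 575094, use 1/575094
Result: 8/101 = 1/13 + 1/438 + 1/575094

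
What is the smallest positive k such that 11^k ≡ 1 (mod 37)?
6

37 is prime, so ord(11) divides φ(37) = 36.
Divisors of 36: 1, 2, 3, 4, 6, 9, 12, 18, 36.
Repeated squaring: 11^1 ≡ 11, 11^2 ≡ 10, 11^4 ≡ 26, 11^8 ≡ 10, 11^16 ≡ 26, 11^32 ≡ 10 (mod 37).
Test 11^d mod 37 for each divisor d in increasing order:
11^1 ≡ 11
11^2 ≡ 10
11^3 = 11^2·11^1 ≡ 36
11^4 ≡ 26
11^6 = 11^4·11^2 ≡ 1  ← first divisor giving 1
The order is 6.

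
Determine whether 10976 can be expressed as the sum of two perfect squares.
Not possible

Factorization: 10976 = 2^5 × 7^3
By Fermat: n is sum of two squares iff every prime p ≡ 3 (mod 4) appears to even power.
Prime(s) ≡ 3 (mod 4) with odd exponent: [(7, 3)]
Therefore 10976 cannot be expressed as a² + b².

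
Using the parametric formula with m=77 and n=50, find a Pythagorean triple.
(3429, 7700, 8429)

Euclid's formula: a = m² - n², b = 2mn, c = m² + n²
m = 77, n = 50
a = 77² - 50² = 5929 - 2500 = 3429
b = 2 × 77 × 50 = 7700
c = 77² + 50² = 5929 + 2500 = 8429
Verification: 3429² + 7700² = 11758041 + 59290000 = 71048041 = 8429² ✓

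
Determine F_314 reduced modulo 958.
215

Matrix identity: Q^n = [[F_(n+1), F_n], [F_n, F_(n-1)]] with Q = [[1,1],[1,0]].
n = 314 = 100111010₂. Square-and-multiply, entries mod 958:
Q^1 = [[1,1],[1,0]]
Q^2 = (Q^1)² = [[2,1],[1,1]]
Q^4 = (Q^2)² = [[5,3],[3,2]]
Q^9 = (Q^4)²·Q = [[55,34],[34,21]]
Q^19 = (Q^9)²·Q = [[59,349],[349,668]]
Q^39 = (Q^19)²·Q = [[595,742],[742,811]]
Q^78 = (Q^39)² = [[237,948],[948,247]]
Q^157 = (Q^78)²·Q = [[655,705],[705,908]]
Q^314 = (Q^157)² = [[622,215],[215,407]]
F_314 mod 958 = Q^314[0][1] = 215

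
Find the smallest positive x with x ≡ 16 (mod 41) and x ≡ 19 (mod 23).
180

Using Chinese Remainder Theorem:
M = 41 × 23 = 943
M1 = 23, M2 = 41
y1 = 23^(-1) mod 41 = 25
y2 = 41^(-1) mod 23 = 9
x = (16×23×25 + 19×41×9) mod 943 = 180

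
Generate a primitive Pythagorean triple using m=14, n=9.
(115, 252, 277)

Euclid's formula: a = m² - n², b = 2mn, c = m² + n²
m = 14, n = 9
a = 14² - 9² = 196 - 81 = 115
b = 2 × 14 × 9 = 252
c = 14² + 9² = 196 + 81 = 277
Verification: 115² + 252² = 13225 + 63504 = 76729 = 277² ✓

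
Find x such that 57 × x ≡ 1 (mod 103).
47

gcd(57, 103) = 1, so the inverse exists.
Extended Euclidean algorithm on (103, 57):
103 = 1 × 57 + 46  ⟹  46 = (1)·103 + (-1)·57
57 = 1 × 46 + 11  ⟹  11 = (-1)·103 + (2)·57
46 = 4 × 11 + 2  ⟹  2 = (5)·103 + (-9)·57
11 = 5 × 2 + 1  ⟹  1 = (-26)·103 + (47)·57
So (47)·57 ≡ 1 (mod 103), i.e. 57^(-1) ≡ 47 (mod 103).
Check: 57 × 47 = 2679 ≡ 1 (mod 103)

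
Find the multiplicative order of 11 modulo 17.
16

17 is prime, so ord(11) divides φ(17) = 16.
Divisors of 16: 1, 2, 4, 8, 16.
Repeated squaring: 11^1 ≡ 11, 11^2 ≡ 2, 11^4 ≡ 4, 11^8 ≡ 16, 11^16 ≡ 1 (mod 17).
Test 11^d mod 17 for each divisor d in increasing order:
11^1 ≡ 11
11^2 ≡ 2
11^4 ≡ 4
11^8 ≡ 16
11^16 ≡ 1  ← first divisor giving 1
The order is 16.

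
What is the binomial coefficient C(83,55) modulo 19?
0

Using Lucas' theorem:
Write n=83 and k=55 in base 19:
n in base 19: [4, 7]
k in base 19: [2, 17]
C(83,55) mod 19 = ∏ C(n_i, k_i) mod 19
Digit binomials (mod 19): C(4,2) = 6; C(7,17) = 0 (k_i > n_i)
Product: 6 × 0 = 0 ≡ 0 (mod 19)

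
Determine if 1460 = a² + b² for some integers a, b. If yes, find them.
4² + 38² (a=4, b=38)

Factorization: 1460 = 2^2 × 5 × 73
By Fermat: n is sum of two squares iff every prime p ≡ 3 (mod 4) appears to even power.
All primes ≡ 3 (mod 4) appear to even power.
Search a = 0, 1, 2, … for 1460 - a² a perfect square: first hit at a = 4: 1460 - 16 = 1444 = 38².
1460 = 4² + 38² = 16 + 1444 ✓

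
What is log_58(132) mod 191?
137

Baby-step giant-step with step n = ⌈√191⌉ = 14.
Baby steps 58^j mod 191 (j:value) for j=0..13: 0:1, 1:58, 2:117, 3:101, 4:128, 5:166, 6:78, 7:131, 8:149, 9:47, 10:52, 11:151, 12:163, 13:95.
Giant-step multiplier: 58^(-14) ≡ 58^(190-14) = 58^176 ≡ 79 (mod 191).
Giant steps γ_i = 132·79^i mod 191: γ_0=132, γ_1=114, γ_2=29, γ_3=190, γ_4=112, γ_5=62, γ_6=123, γ_7=167, γ_8=14, γ_9=151 (in table at j=11).
x = i·n + j = 9·14 + 11 = 137.
Check: 58^137 ≡ 132 (mod 191).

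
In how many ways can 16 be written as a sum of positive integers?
231

p(n) counts ways to write n as a sum of positive integers (order ignored).
Euler's pentagonal recurrence: p(k) = p(k-1) + p(k-2) - p(k-5) - p(k-7) + p(k-12) + p(k-15) - ... (offsets j(3j∓1)/2, signs ++--, p(0)=1, p(<0)=0).
DP table for k = 0..15: p(0)=1, p(1)=1, p(2)=2, p(3)=3, p(4)=5, p(5)=7, p(6)=11, p(7)=15, p(8)=22, p(9)=30, p(10)=42, p(11)=56, p(12)=77, p(13)=101, p(14)=135, p(15)=176.
Final step: p(16) = p(15) + p(14) - p(11) - p(9) + p(4) + p(1)
= 176 + 135 - 56 - 30 + 5 + 1
= 231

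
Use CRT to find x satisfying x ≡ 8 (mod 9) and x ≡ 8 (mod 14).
8

Using Chinese Remainder Theorem:
M = 9 × 14 = 126
M1 = 14, M2 = 9
y1 = 14^(-1) mod 9 = 2
y2 = 9^(-1) mod 14 = 11
x = (8×14×2 + 8×9×11) mod 126 = 8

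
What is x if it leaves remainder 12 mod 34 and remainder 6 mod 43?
522

Using Chinese Remainder Theorem:
M = 34 × 43 = 1462
M1 = 43, M2 = 34
y1 = 43^(-1) mod 34 = 19
y2 = 34^(-1) mod 43 = 19
x = (12×43×19 + 6×34×19) mod 1462 = 522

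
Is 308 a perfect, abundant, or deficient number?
abundant

Proper divisors of 308: sum = 1 + 2 + 4 + 7 + 11 + 14 + 22 + 28 + 44 + 77 + 154 = 364
Since 364 > 308, 308 is abundant.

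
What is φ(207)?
132

207 = 3^2 × 23
φ(n) = n × ∏(1 - 1/p) for each prime p dividing n
φ(207) = 207 × (1 - 1/3) × (1 - 1/23) = 132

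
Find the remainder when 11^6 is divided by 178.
105

Repeated squaring. Binary of 6 = 110.
11^1 ≡ 11 (mod 178); 11^2 ≡ 121 (mod 178); 11^4 ≡ 45 (mod 178)
11^6 = 11^2 × 11^4 ≡ 105 (mod 178)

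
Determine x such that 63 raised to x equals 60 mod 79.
41

Baby-step giant-step with step n = ⌈√79⌉ = 9.
Baby steps 63^j mod 79 (j:value) for j=0..8: 0:1, 1:63, 2:19, 3:12, 4:45, 5:70, 6:65, 7:66, 8:50.
Giant-step multiplier: 63^(-9) ≡ 63^(78-9) = 63^69 ≡ 71 (mod 79).
Giant steps γ_i = 60·71^i mod 79: γ_0=60, γ_1=73, γ_2=48, γ_3=11, γ_4=70 (in table at j=5).
x = i·n + j = 4·9 + 5 = 41.
Check: 63^41 ≡ 60 (mod 79).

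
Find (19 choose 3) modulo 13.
7

Using Lucas' theorem:
Write n=19 and k=3 in base 13:
n in base 13: [1, 6]
k in base 13: [0, 3]
C(19,3) mod 13 = ∏ C(n_i, k_i) mod 13
Digit binomials (mod 13): C(1,0) = 1; C(6,3) = 20 ≡ 7
Product: 1 × 7 = 7 ≡ 7 (mod 13)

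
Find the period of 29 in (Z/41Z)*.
40

41 is prime, so ord(29) divides φ(41) = 40.
Divisors of 40: 1, 2, 4, 5, 8, 10, 20, 40.
Repeated squaring: 29^1 ≡ 29, 29^2 ≡ 21, 29^4 ≡ 31, 29^8 ≡ 18, 29^16 ≡ 37, 29^32 ≡ 16 (mod 41).
Test 29^d mod 41 for each divisor d in increasing order:
29^1 ≡ 29
29^2 ≡ 21
29^4 ≡ 31
29^5 = 29^4·29^1 ≡ 38
29^8 ≡ 18
29^10 = 29^8·29^2 ≡ 9
29^20 = 29^16·29^4 ≡ 40
29^40 = 29^32·29^8 ≡ 1  ← first divisor giving 1
The order is 40.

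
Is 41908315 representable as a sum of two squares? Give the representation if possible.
Not possible

Factorization: 41908315 = 5 × 17 × 79^3
By Fermat: n is sum of two squares iff every prime p ≡ 3 (mod 4) appears to even power.
Prime(s) ≡ 3 (mod 4) with odd exponent: [(79, 3)]
Therefore 41908315 cannot be expressed as a² + b².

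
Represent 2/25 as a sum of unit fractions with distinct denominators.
1/13 + 1/325

Greedy algorithm:
2/25: ceiling(25/2) = 13, use 1/13
1/325: ceiling(325/1) = 325, use 1/325
Result: 2/25 = 1/13 + 1/325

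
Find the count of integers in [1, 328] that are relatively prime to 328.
160

328 = 2^3 × 41
φ(n) = n × ∏(1 - 1/p) for each prime p dividing n
φ(328) = 328 × (1 - 1/2) × (1 - 1/41) = 160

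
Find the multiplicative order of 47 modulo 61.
3

61 is prime, so ord(47) divides φ(61) = 60.
Divisors of 60: 1, 2, 3, 4, 5, 6, 10, 12, 15, 20, 30, 60.
Repeated squaring: 47^1 ≡ 47, 47^2 ≡ 13, 47^4 ≡ 47, 47^8 ≡ 13, 47^16 ≡ 47, 47^32 ≡ 13 (mod 61).
Test 47^d mod 61 for each divisor d in increasing order:
47^1 ≡ 47
47^2 ≡ 13
47^3 = 47^2·47^1 ≡ 1  ← first divisor giving 1
The order is 3.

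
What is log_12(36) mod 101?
40

Baby-step giant-step with step n = ⌈√101⌉ = 11.
Baby steps 12^j mod 101 (j:value) for j=0..10: 0:1, 1:12, 2:43, 3:11, 4:31, 5:69, 6:20, 7:38, 8:52, 9:18, 10:14.
Giant-step multiplier: 12^(-11) ≡ 12^(100-11) = 12^89 ≡ 98 (mod 101).
Giant steps γ_i = 36·98^i mod 101: γ_0=36, γ_1=94, γ_2=21, γ_3=38 (in table at j=7).
x = i·n + j = 3·11 + 7 = 40.
Check: 12^40 ≡ 36 (mod 101).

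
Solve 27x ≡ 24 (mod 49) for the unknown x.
x ≡ 39 (mod 49)

gcd(27, 49) = 1, which divides 24, so solutions exist.
Find 27^(-1) mod 49 by the extended Euclidean algorithm:
49 = 1 × 27 + 22  ⟹  22 = (1)·49 + (-1)·27
27 = 1 × 22 + 5  ⟹  5 = (-1)·49 + (2)·27
22 = 4 × 5 + 2  ⟹  2 = (5)·49 + (-9)·27
5 = 2 × 2 + 1  ⟹  1 = (-11)·49 + (20)·27
So (20)·27 ≡ 1 (mod 49), i.e. 27^(-1) ≡ 20 (mod 49).
x ≡ 20 × 24 = 480 ≡ 39 (mod 49).
Check: 27 × 39 = 1053 ≡ 24 (mod 49).
Unique solution: x ≡ 39 (mod 49)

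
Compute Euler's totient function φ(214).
106

214 = 2 × 107
φ(n) = n × ∏(1 - 1/p) for each prime p dividing n
φ(214) = 214 × (1 - 1/2) × (1 - 1/107) = 106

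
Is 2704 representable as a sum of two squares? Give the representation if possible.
0² + 52² (a=0, b=52)

Factorization: 2704 = 2^4 × 13^2
By Fermat: n is sum of two squares iff every prime p ≡ 3 (mod 4) appears to even power.
All primes ≡ 3 (mod 4) appear to even power.
Search a = 0, 1, 2, … for 2704 - a² a perfect square: first hit at a = 0: 2704 - 0 = 2704 = 52².
2704 = 0² + 52² = 0 + 2704 ✓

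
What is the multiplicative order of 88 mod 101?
25

101 is prime, so ord(88) divides φ(101) = 100.
Divisors of 100: 1, 2, 4, 5, 10, 20, 25, 50, 100.
Repeated squaring: 88^1 ≡ 88, 88^2 ≡ 68, 88^4 ≡ 79, 88^8 ≡ 80, 88^16 ≡ 37, 88^32 ≡ 56, 88^64 ≡ 5 (mod 101).
Test 88^d mod 101 for each divisor d in increasing order:
88^1 ≡ 88
88^2 ≡ 68
88^4 ≡ 79
88^5 = 88^4·88^1 ≡ 84
88^10 = 88^8·88^2 ≡ 87
88^20 = 88^16·88^4 ≡ 95
88^25 = 88^16·88^8·88^1 ≡ 1  ← first divisor giving 1
The order is 25.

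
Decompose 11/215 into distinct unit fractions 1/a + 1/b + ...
1/20 + 1/860

Greedy algorithm:
11/215: ceiling(215/11) = 20, use 1/20
1/860: ceiling(860/1) = 860, use 1/860
Result: 11/215 = 1/20 + 1/860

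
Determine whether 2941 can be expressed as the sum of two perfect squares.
5² + 54² (a=5, b=54)

Factorization: 2941 = 17 × 173
By Fermat: n is sum of two squares iff every prime p ≡ 3 (mod 4) appears to even power.
All primes ≡ 3 (mod 4) appear to even power.
Search a = 0, 1, 2, … for 2941 - a² a perfect square: first hit at a = 5: 2941 - 25 = 2916 = 54².
2941 = 5² + 54² = 25 + 2916 ✓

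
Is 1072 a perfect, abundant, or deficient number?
deficient

Proper divisors of 1072: sum = 1 + 2 + 4 + 8 + 16 + 67 + 134 + 268 + 536 = 1036
Since 1036 < 1072, 1072 is deficient.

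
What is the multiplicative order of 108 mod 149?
148

149 is prime, so ord(108) divides φ(149) = 148.
Divisors of 148: 1, 2, 4, 37, 74, 148.
Repeated squaring: 108^1 ≡ 108, 108^2 ≡ 42, 108^4 ≡ 125, 108^8 ≡ 129, 108^16 ≡ 102, 108^32 ≡ 123, 108^64 ≡ 80, 108^128 ≡ 142 (mod 149).
Test 108^d mod 149 for each divisor d in increasing order:
108^1 ≡ 108
108^2 ≡ 42
108^4 ≡ 125
108^37 = 108^32·108^4·108^1 ≡ 44
108^74 = 108^64·108^8·108^2 ≡ 148
108^148 = 108^128·108^16·108^4 ≡ 1  ← first divisor giving 1
The order is 148.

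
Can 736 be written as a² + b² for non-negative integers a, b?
Not possible

Factorization: 736 = 2^5 × 23
By Fermat: n is sum of two squares iff every prime p ≡ 3 (mod 4) appears to even power.
Prime(s) ≡ 3 (mod 4) with odd exponent: [(23, 1)]
Therefore 736 cannot be expressed as a² + b².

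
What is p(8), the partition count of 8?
22

p(n) counts ways to write n as a sum of positive integers (order ignored).
Examples: 8; 7 + 1; 6 + 2; 6 + 1 + 1; 5 + 3; ... (22 total)
p(8) = 22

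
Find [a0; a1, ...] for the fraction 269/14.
[19; 4, 1, 2]

Euclidean algorithm steps:
269 = 19 × 14 + 3
14 = 4 × 3 + 2
3 = 1 × 2 + 1
2 = 2 × 1 + 0
Continued fraction: [19; 4, 1, 2]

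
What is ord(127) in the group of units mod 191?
190

191 is prime, so ord(127) divides φ(191) = 190.
Divisors of 190: 1, 2, 5, 10, 19, 38, 95, 190.
Repeated squaring: 127^1 ≡ 127, 127^2 ≡ 85, 127^4 ≡ 158, 127^8 ≡ 134, 127^16 ≡ 2, 127^32 ≡ 4, 127^64 ≡ 16, 127^128 ≡ 65 (mod 191).
Test 127^d mod 191 for each divisor d in increasing order:
127^1 ≡ 127
127^2 ≡ 85
127^5 = 127^4·127^1 ≡ 11
127^10 = 127^8·127^2 ≡ 121
127^19 = 127^16·127^2·127^1 ≡ 7
127^38 = 127^32·127^4·127^2 ≡ 49
127^95 = 127^64·127^16·127^8·127^4·127^2·127^1 ≡ 190
127^190 = 127^128·127^32·127^16·127^8·127^4·127^2 ≡ 1  ← first divisor giving 1
The order is 190.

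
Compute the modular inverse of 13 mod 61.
47

gcd(13, 61) = 1, so the inverse exists.
Extended Euclidean algorithm on (61, 13):
61 = 4 × 13 + 9  ⟹  9 = (1)·61 + (-4)·13
13 = 1 × 9 + 4  ⟹  4 = (-1)·61 + (5)·13
9 = 2 × 4 + 1  ⟹  1 = (3)·61 + (-14)·13
So (-14)·13 ≡ 1 (mod 61), i.e. 13^(-1) ≡ -14 ≡ 47 (mod 61).
Check: 13 × 47 = 611 ≡ 1 (mod 61)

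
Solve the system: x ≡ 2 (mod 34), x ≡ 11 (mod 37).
1158

Using Chinese Remainder Theorem:
M = 34 × 37 = 1258
M1 = 37, M2 = 34
y1 = 37^(-1) mod 34 = 23
y2 = 34^(-1) mod 37 = 12
x = (2×37×23 + 11×34×12) mod 1258 = 1158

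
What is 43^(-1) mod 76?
23

gcd(43, 76) = 1, so the inverse exists.
Extended Euclidean algorithm on (76, 43):
76 = 1 × 43 + 33  ⟹  33 = (1)·76 + (-1)·43
43 = 1 × 33 + 10  ⟹  10 = (-1)·76 + (2)·43
33 = 3 × 10 + 3  ⟹  3 = (4)·76 + (-7)·43
10 = 3 × 3 + 1  ⟹  1 = (-13)·76 + (23)·43
So (23)·43 ≡ 1 (mod 76), i.e. 43^(-1) ≡ 23 (mod 76).
Check: 43 × 23 = 989 ≡ 1 (mod 76)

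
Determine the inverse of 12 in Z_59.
5

gcd(12, 59) = 1, so the inverse exists.
Extended Euclidean algorithm on (59, 12):
59 = 4 × 12 + 11  ⟹  11 = (1)·59 + (-4)·12
12 = 1 × 11 + 1  ⟹  1 = (-1)·59 + (5)·12
So (5)·12 ≡ 1 (mod 59), i.e. 12^(-1) ≡ 5 (mod 59).
Check: 12 × 5 = 60 ≡ 1 (mod 59)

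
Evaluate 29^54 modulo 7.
1

Repeated squaring. Binary of 54 = 110110.
29^1 ≡ 1 (mod 7); 29^2 ≡ 1 (mod 7); 29^4 ≡ 1 (mod 7); 29^8 ≡ 1 (mod 7); 29^16 ≡ 1 (mod 7); 29^32 ≡ 1 (mod 7)
29^54 = 29^2 × 29^4 × 29^16 × 29^32 ≡ 1 (mod 7)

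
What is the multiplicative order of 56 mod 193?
96

193 is prime, so ord(56) divides φ(193) = 192.
Divisors of 192: 1, 2, 3, 4, 6, 8, 12, 16, 24, 32, 48, 64, 96, 192.
Repeated squaring: 56^1 ≡ 56, 56^2 ≡ 48, 56^4 ≡ 181, 56^8 ≡ 144, 56^16 ≡ 85, 56^32 ≡ 84, 56^64 ≡ 108, 56^128 ≡ 84 (mod 193).
Test 56^d mod 193 for each divisor d in increasing order:
56^1 ≡ 56
56^2 ≡ 48
56^3 = 56^2·56^1 ≡ 179
56^4 ≡ 181
56^6 = 56^4·56^2 ≡ 3
56^8 ≡ 144
56^12 = 56^8·56^4 ≡ 9
56^16 ≡ 85
56^24 = 56^16·56^8 ≡ 81
56^32 ≡ 84
56^48 = 56^32·56^16 ≡ 192
56^64 ≡ 108
56^96 = 56^64·56^32 ≡ 1  ← first divisor giving 1
The order is 96.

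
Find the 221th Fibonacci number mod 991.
909

Matrix identity: Q^n = [[F_(n+1), F_n], [F_n, F_(n-1)]] with Q = [[1,1],[1,0]].
n = 221 = 11011101₂. Square-and-multiply, entries mod 991:
Q^1 = [[1,1],[1,0]]
Q^3 = (Q^1)²·Q = [[3,2],[2,1]]
Q^6 = (Q^3)² = [[13,8],[8,5]]
Q^13 = (Q^6)²·Q = [[377,233],[233,144]]
Q^27 = (Q^13)²·Q = [[691,200],[200,491]]
Q^55 = (Q^27)²·Q = [[721,179],[179,542]]
Q^110 = (Q^55)² = [[886,129],[129,757]]
Q^221 = (Q^110)²·Q = [[782,909],[909,864]]
F_221 mod 991 = Q^221[0][1] = 909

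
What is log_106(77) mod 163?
12

Baby-step giant-step with step n = ⌈√163⌉ = 13.
Baby steps 106^j mod 163 (j:value) for j=0..12: 0:1, 1:106, 2:152, 3:138, 4:121, 5:112, 6:136, 7:72, 8:134, 9:23, 10:156, 11:73, 12:77.
h = 77 is already in the table at j=12, so x = 12.
Check: 106^12 ≡ 77 (mod 163).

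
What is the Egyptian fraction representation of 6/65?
1/11 + 1/715

Greedy algorithm:
6/65: ceiling(65/6) = 11, use 1/11
1/715: ceiling(715/1) = 715, use 1/715
Result: 6/65 = 1/11 + 1/715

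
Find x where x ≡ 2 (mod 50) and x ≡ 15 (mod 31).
852

Using Chinese Remainder Theorem:
M = 50 × 31 = 1550
M1 = 31, M2 = 50
y1 = 31^(-1) mod 50 = 21
y2 = 50^(-1) mod 31 = 18
x = (2×31×21 + 15×50×18) mod 1550 = 852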